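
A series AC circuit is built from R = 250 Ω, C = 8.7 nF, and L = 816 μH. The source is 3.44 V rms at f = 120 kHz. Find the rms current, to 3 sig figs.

6.54 mA

ω = 2πf = 754000 rad/s
X_L = ωL = 615 Ω
X_C = 1/(ωC) = 152 Ω
Net reactance X = X_L − X_C = 463 Ω
Z = 250 + j463 Ω
|Z| = √(250² + 463²) = 526 Ω
I = V/|Z| = 3.44/526 = 6.54 mA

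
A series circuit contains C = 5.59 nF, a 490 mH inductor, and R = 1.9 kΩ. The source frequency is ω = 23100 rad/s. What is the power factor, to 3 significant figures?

0.469

X_L = ωL = 11300 Ω
X_C = 1/(ωC) = 7740 Ω
Net reactance X = X_L − X_C = 3570 Ω
Z = 1900 + j3570 Ω
|Z| = √(1900² + 3570²) = 4050 Ω
∠Z = arctan(3570/1900) = 62.0°
cos φ = cos(62.0°) = 0.469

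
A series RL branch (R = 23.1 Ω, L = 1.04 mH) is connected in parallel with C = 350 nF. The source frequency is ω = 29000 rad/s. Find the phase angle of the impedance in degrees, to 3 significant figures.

X_L = ωL = 30.2 Ω
X_C = 1/(ωC) = 98.5 Ω
Branch 1 (R+jX_L): Z₁ = 23.1 + j30.2 Ω, |Z₁| = 38.0 Ω
Branch 2 (−jX_C): Z₂ = −j98.5 Ω
Parallel: Z = Z₁Z₂/(Z₁+Z₂), |Z| = 51.9 Ω, ∠Z = 33.9°

33.9°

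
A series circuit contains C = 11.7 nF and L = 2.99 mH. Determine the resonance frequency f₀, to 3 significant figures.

ω₀ = 1/√(LC) = 1/√(0.00299 × 1.17e-08) = 169100 rad/s
f₀ = ω₀/(2π) = 26.9 kHz

26.9 kHz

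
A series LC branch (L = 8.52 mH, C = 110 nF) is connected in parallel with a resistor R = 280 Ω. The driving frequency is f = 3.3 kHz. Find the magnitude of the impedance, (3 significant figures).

191 Ω

ω = 2πf = 20730 rad/s
X_L = ωL = 177 Ω
X_C = 1/(ωC) = 438 Ω
Branch 1: Z₁ = R = 280 Ω
Branch 2 (series LC): Z₂ = j(X_L − X_C) = −j262 Ω
Parallel: Z = Z₁Z₂/(Z₁+Z₂), |Z| = 191 Ω, ∠Z = -46.9°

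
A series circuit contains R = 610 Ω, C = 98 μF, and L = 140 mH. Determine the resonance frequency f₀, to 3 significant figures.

ω₀ = 1/√(LC) = 1/√(0.14 × 9.8e-05) = 270.0 rad/s
f₀ = ω₀/(2π) = 43.0 Hz

43.0 Hz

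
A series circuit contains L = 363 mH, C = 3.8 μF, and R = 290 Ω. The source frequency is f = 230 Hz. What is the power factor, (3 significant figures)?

ω = 2πf = 1445 rad/s
X_L = ωL = 525 Ω
X_C = 1/(ωC) = 182 Ω
Net reactance X = X_L − X_C = 342 Ω
Z = 290 + j342 Ω
|Z| = √(290² + 342²) = 449 Ω
∠Z = arctan(342/290) = 49.7°
cos φ = cos(49.7°) = 0.646

0.646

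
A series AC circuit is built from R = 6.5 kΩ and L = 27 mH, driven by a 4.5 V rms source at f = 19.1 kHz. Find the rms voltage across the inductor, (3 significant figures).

2.01 V

ω = 2πf = 120000 rad/s
X_L = ωL = 3240 Ω
Z = 6500 + j3240 Ω
|Z| = √(6500² + 3240²) = 7260 Ω
I = V/|Z| = 620 μA
V_L = I·|Z_L| = 0.000620 × 3240 = 2.01 V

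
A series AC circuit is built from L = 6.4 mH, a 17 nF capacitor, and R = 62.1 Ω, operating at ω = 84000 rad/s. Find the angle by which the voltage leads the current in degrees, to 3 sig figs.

X_L = ωL = 538 Ω
X_C = 1/(ωC) = 700 Ω
Net reactance X = X_L − X_C = -163 Ω
Z = 62.1 − j163 Ω
|Z| = √(62.1² + 163²) = 174 Ω
∠Z = arctan(-163/62.1) = -69.1°

-69.1°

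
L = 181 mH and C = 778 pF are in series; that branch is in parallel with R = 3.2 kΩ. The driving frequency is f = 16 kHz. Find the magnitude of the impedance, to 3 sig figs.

2750 Ω

ω = 2πf = 100500 rad/s
X_L = ωL = 18200 Ω
X_C = 1/(ωC) = 12800 Ω
Branch 1: Z₁ = R = 3200 Ω
Branch 2 (series LC): Z₂ = j(X_L − X_C) = j5410 Ω
Parallel: Z = Z₁Z₂/(Z₁+Z₂), |Z| = 2750 Ω, ∠Z = 30.6°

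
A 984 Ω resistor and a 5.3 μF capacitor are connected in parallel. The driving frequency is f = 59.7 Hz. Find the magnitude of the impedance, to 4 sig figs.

ω = 2πf = 375.1 rad/s
X_C = 1/(ωC) = 503.0 Ω
Parallel: admittances add. Y = 1/R + jωC
Y = (0.001016 + j0.001988) S
|Y| = 0.002233 S → |Z| = 1/|Y| = 447.9 Ω, ∠Z = −∠Y = -62.92°

447.9 Ω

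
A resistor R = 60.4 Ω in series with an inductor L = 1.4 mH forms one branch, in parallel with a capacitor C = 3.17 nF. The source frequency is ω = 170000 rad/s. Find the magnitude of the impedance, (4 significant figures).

X_L = ωL = 238.0 Ω
X_C = 1/(ωC) = 1856 Ω
Branch 1 (R+jX_L): Z₁ = 60.40 + j238.0 Ω, |Z₁| = 245.5 Ω
Branch 2 (−jX_C): Z₂ = −j1856 Ω
Parallel: Z = Z₁Z₂/(Z₁+Z₂), |Z| = 281.5 Ω, ∠Z = 73.62°

281.5 Ω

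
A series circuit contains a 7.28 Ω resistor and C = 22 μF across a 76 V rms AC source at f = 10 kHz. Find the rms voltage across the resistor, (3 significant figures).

75.6 V

ω = 2πf = 62830 rad/s
X_C = 1/(ωC) = 0.723 Ω
Z = 7.28 − j0.723 Ω
|Z| = √(7.28² + 0.723²) = 7.32 Ω
I = V/|Z| = 10.4 A
V_R = I·|Z_R| = 10.4 × 7.28 = 75.6 V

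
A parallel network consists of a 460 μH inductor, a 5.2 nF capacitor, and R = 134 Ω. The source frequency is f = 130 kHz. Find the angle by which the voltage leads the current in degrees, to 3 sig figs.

ω = 2πf = 816800 rad/s
X_L = ωL = 376 Ω
X_C = 1/(ωC) = 235 Ω
Parallel: admittances add. Y = 1/R + 1/(jωL) + jωC
Y = (0.00746 + j0.00159) S
|Y| = 0.00763 S → |Z| = 1/|Y| = 131 Ω, ∠Z = −∠Y = -12.0°

-12.0°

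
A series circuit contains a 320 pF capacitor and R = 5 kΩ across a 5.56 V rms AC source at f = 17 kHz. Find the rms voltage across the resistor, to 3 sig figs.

0.937 V

ω = 2πf = 106800 rad/s
X_C = 1/(ωC) = 29300 Ω
Z = 5000 − j29300 Ω
|Z| = √(5000² + 29300²) = 29700 Ω
I = V/|Z| = 187 μA
V_R = I·|Z_R| = 0.000187 × 5000 = 0.937 V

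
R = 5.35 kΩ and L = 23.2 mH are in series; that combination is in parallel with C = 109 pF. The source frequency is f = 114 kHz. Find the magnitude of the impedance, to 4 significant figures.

34050 Ω

ω = 2πf = 716300 rad/s
X_L = ωL = 16620 Ω
X_C = 1/(ωC) = 12810 Ω
Branch 1 (R+jX_L): Z₁ = 5350 + j16620 Ω, |Z₁| = 17460 Ω
Branch 2 (−jX_C): Z₂ = −j12810 Ω
Parallel: Z = Z₁Z₂/(Z₁+Z₂), |Z| = 34050 Ω, ∠Z = -53.30°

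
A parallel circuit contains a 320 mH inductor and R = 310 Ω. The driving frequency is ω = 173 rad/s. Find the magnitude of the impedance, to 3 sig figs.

X_L = ωL = 55.4 Ω
Parallel: admittances add. Y = 1/R + 1/(jωL)
Y = (0.00323 − j0.0181) S
|Y| = 0.0183 S → |Z| = 1/|Y| = 54.5 Ω, ∠Z = −∠Y = 79.9°

54.5 Ω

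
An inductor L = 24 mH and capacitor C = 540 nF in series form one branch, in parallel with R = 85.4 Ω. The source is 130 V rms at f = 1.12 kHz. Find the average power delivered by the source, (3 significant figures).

198 W

ω = 2πf = 7037 rad/s
X_L = ωL = 169 Ω
X_C = 1/(ωC) = 263 Ω
Branch 1: Z₁ = R = 85.4 Ω
Branch 2 (series LC): Z₂ = j(X_L − X_C) = −j94.3 Ω
Parallel: Z = Z₁Z₂/(Z₁+Z₂), |Z| = 63.3 Ω, ∠Z = -42.2°
I = V/|Z| = 2.05 A
P = VI cos φ = 130 × 2.05 × cos(-42.2°) = 198 W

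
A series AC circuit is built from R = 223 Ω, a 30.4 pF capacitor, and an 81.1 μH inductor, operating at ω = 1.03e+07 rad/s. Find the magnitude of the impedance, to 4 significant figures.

2369 Ω

X_L = ωL = 835.3 Ω
X_C = 1/(ωC) = 3194 Ω
Net reactance X = X_L − X_C = -2358 Ω
Z = 223.0 − j2358 Ω
|Z| = √(223.0² + 2358²) = 2369 Ω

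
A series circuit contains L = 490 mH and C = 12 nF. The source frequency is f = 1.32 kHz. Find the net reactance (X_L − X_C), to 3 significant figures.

-5980 Ω

ω = 2πf = 8294 rad/s
X_L = ωL = 4060 Ω
X_C = 1/(ωC) = 10000 Ω
X = 4060 − 10000 = -5980 Ω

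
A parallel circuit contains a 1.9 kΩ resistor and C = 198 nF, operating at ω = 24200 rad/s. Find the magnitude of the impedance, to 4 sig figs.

X_C = 1/(ωC) = 208.7 Ω
Parallel: admittances add. Y = 1/R + jωC
Y = (0.0005263 + j0.004792) S
|Y| = 0.004820 S → |Z| = 1/|Y| = 207.5 Ω, ∠Z = −∠Y = -83.73°

207.5 Ω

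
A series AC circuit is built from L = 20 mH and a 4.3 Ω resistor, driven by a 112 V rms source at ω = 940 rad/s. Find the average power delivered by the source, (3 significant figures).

145 W

X_L = ωL = 18.8 Ω
Z = 4.30 + j18.8 Ω
|Z| = √(4.30² + 18.8²) = 19.3 Ω
∠Z = arctan(18.8/4.30) = 77.1°
I = V/|Z| = 5.81 A
P = VI cos φ = 112 × 5.81 × cos(77.1°) = 145 W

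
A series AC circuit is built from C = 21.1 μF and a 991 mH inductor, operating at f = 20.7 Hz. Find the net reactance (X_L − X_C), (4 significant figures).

-235.5 Ω

ω = 2πf = 130.1 rad/s
X_L = ωL = 128.9 Ω
X_C = 1/(ωC) = 364.4 Ω
X = 128.9 − 364.4 = -235.5 Ω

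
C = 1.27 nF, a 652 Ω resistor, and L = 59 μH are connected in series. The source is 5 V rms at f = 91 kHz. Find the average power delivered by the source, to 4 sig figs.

ω = 2πf = 571800 rad/s
X_L = ωL = 33.73 Ω
X_C = 1/(ωC) = 1377 Ω
Net reactance X = X_L − X_C = -1343 Ω
Z = 652.0 − j1343 Ω
|Z| = √(652.0² + 1343²) = 1493 Ω
∠Z = arctan(-1343/652.0) = -64.11°
I = V/|Z| = 3.348 mA
P = VI cos φ = 5 × 0.003348 × cos(-64.11°) = 7.310 mW

7.310 mW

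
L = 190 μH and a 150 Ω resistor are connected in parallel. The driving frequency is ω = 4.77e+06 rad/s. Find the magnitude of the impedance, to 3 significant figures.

148 Ω

X_L = ωL = 906 Ω
Parallel: admittances add. Y = 1/R + 1/(jωL)
Y = (0.00667 − j0.00110) S
|Y| = 0.00676 S → |Z| = 1/|Y| = 148 Ω, ∠Z = −∠Y = 9.40°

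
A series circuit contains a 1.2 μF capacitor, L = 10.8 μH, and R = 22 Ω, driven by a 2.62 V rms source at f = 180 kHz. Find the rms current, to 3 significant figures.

106 mA

ω = 2πf = 1.131e+06 rad/s
X_L = ωL = 12.2 Ω
X_C = 1/(ωC) = 0.737 Ω
Net reactance X = X_L − X_C = 11.5 Ω
Z = 22.0 + j11.5 Ω
|Z| = √(22.0² + 11.5²) = 24.8 Ω
I = V/|Z| = 2.62/24.8 = 106 mA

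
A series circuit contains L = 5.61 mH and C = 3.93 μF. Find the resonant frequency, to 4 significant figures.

1.072 kHz

ω₀ = 1/√(LC) = 1/√(0.00561 × 3.93e-06) = 6735 rad/s
f₀ = ω₀/(2π) = 1.072 kHz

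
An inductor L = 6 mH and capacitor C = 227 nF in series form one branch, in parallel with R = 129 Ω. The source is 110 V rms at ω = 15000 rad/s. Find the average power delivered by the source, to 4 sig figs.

X_L = ωL = 90.00 Ω
X_C = 1/(ωC) = 293.7 Ω
Branch 1: Z₁ = R = 129.0 Ω
Branch 2 (series LC): Z₂ = j(X_L − X_C) = −j203.7 Ω
Parallel: Z = Z₁Z₂/(Z₁+Z₂), |Z| = 109.0 Ω, ∠Z = -32.35°
I = V/|Z| = 1.009 A
P = VI cos φ = 110 × 1.009 × cos(-32.35°) = 93.80 W

93.80 W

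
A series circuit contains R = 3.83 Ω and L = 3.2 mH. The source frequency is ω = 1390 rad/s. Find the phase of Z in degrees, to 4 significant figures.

X_L = ωL = 4.448 Ω
Z = 3.830 + j4.448 Ω
|Z| = √(3.830² + 4.448²) = 5.870 Ω
∠Z = arctan(4.448/3.830) = 49.27°

49.27°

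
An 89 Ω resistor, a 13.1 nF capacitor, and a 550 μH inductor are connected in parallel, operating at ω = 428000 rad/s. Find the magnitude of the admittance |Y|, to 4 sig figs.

X_L = ωL = 235.4 Ω
X_C = 1/(ωC) = 178.4 Ω
Parallel: admittances add. Y = 1/R + 1/(jωL) + jωC
Y = (0.01124 + j0.001359) S
|Y| = 0.01132 S → |Z| = 1/|Y| = 88.36 Ω, ∠Z = −∠Y = -6.895°

11.32 mS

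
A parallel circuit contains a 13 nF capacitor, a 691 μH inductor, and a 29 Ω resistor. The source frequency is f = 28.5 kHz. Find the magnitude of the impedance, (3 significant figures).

ω = 2πf = 179100 rad/s
X_L = ωL = 124 Ω
X_C = 1/(ωC) = 430 Ω
Parallel: admittances add. Y = 1/R + 1/(jωL) + jωC
Y = (0.0345 − j0.00575) S
|Y| = 0.0350 S → |Z| = 1/|Y| = 28.6 Ω, ∠Z = −∠Y = 9.47°

28.6 Ω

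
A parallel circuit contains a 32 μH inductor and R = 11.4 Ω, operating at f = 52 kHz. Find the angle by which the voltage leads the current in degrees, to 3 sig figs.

47.5°

ω = 2πf = 326700 rad/s
X_L = ωL = 10.5 Ω
Parallel: admittances add. Y = 1/R + 1/(jωL)
Y = (0.0877 − j0.0956) S
|Y| = 0.130 S → |Z| = 1/|Y| = 7.71 Ω, ∠Z = −∠Y = 47.5°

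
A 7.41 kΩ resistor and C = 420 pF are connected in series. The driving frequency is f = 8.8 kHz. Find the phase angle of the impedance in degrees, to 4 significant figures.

ω = 2πf = 55290 rad/s
X_C = 1/(ωC) = 43060 Ω
Z = 7410 − j43060 Ω
|Z| = √(7410² + 43060²) = 43690 Ω
∠Z = arctan(-43060/7410) = -80.24°

-80.24°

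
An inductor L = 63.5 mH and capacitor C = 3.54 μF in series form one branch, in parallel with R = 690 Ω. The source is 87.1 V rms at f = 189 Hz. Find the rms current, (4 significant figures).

550.8 mA

ω = 2πf = 1188 rad/s
X_L = ωL = 75.41 Ω
X_C = 1/(ωC) = 237.9 Ω
Branch 1: Z₁ = R = 690.0 Ω
Branch 2 (series LC): Z₂ = j(X_L − X_C) = −j162.5 Ω
Parallel: Z = Z₁Z₂/(Z₁+Z₂), |Z| = 158.1 Ω, ∠Z = -76.75°
I = V/|Z| = 87.1/158.1 = 550.8 mA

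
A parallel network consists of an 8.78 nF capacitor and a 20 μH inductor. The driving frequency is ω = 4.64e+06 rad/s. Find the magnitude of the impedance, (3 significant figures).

X_L = ωL = 92.8 Ω
X_C = 1/(ωC) = 24.5 Ω
Parallel: admittances add. Y = 1/(jωL) + jωC
Y = (0 + j0.0300) S
|Y| = 0.0300 S → |Z| = 1/|Y| = 33.4 Ω, ∠Z = −∠Y = -90.0°

33.4 Ω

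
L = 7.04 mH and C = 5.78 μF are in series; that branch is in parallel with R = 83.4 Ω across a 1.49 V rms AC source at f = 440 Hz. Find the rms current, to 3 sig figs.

38.9 mA

ω = 2πf = 2765 rad/s
X_L = ωL = 19.5 Ω
X_C = 1/(ωC) = 62.6 Ω
Branch 1: Z₁ = R = 83.4 Ω
Branch 2 (series LC): Z₂ = j(X_L − X_C) = −j43.1 Ω
Parallel: Z = Z₁Z₂/(Z₁+Z₂), |Z| = 38.3 Ω, ∠Z = -62.7°
I = V/|Z| = 1.49/38.3 = 38.9 mA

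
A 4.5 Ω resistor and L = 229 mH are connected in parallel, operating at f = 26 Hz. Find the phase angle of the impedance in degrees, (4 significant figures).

ω = 2πf = 163.4 rad/s
X_L = ωL = 37.41 Ω
Parallel: admittances add. Y = 1/R + 1/(jωL)
Y = (0.2222 − j0.02673) S
|Y| = 0.2238 S → |Z| = 1/|Y| = 4.468 Ω, ∠Z = −∠Y = 6.859°

6.859°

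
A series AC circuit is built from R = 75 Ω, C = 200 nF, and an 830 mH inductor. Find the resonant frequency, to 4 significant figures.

ω₀ = 1/√(LC) = 1/√(0.83 × 2e-07) = 2454 rad/s
f₀ = ω₀/(2π) = 390.6 Hz

390.6 Hz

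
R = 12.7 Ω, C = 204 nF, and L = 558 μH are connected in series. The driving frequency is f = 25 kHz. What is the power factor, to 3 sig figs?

ω = 2πf = 157100 rad/s
X_L = ωL = 87.7 Ω
X_C = 1/(ωC) = 31.2 Ω
Net reactance X = X_L − X_C = 56.4 Ω
Z = 12.7 + j56.4 Ω
|Z| = √(12.7² + 56.4²) = 57.9 Ω
∠Z = arctan(56.4/12.7) = 77.3°
cos φ = cos(77.3°) = 0.220

0.220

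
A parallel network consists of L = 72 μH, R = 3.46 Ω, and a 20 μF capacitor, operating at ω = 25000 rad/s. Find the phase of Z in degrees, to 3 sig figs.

X_L = ωL = 1.80 Ω
X_C = 1/(ωC) = 2.00 Ω
Parallel: admittances add. Y = 1/R + 1/(jωL) + jωC
Y = (0.289 − j0.0556) S
|Y| = 0.294 S → |Z| = 1/|Y| = 3.40 Ω, ∠Z = −∠Y = 10.9°

10.9°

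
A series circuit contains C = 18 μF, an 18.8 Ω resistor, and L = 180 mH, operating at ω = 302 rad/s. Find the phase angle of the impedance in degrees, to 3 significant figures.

X_L = ωL = 54.4 Ω
X_C = 1/(ωC) = 184 Ω
Net reactance X = X_L − X_C = -130 Ω
Z = 18.8 − j130 Ω
|Z| = √(18.8² + 130²) = 131 Ω
∠Z = arctan(-130/18.8) = -81.7°

-81.7°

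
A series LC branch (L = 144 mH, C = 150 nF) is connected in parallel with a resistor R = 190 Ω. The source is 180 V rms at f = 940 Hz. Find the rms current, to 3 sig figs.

1.15 A

ω = 2πf = 5906 rad/s
X_L = ωL = 850 Ω
X_C = 1/(ωC) = 1130 Ω
Branch 1: Z₁ = R = 190 Ω
Branch 2 (series LC): Z₂ = j(X_L − X_C) = −j278 Ω
Parallel: Z = Z₁Z₂/(Z₁+Z₂), |Z| = 157 Ω, ∠Z = -34.3°
I = V/|Z| = 180/157 = 1.15 A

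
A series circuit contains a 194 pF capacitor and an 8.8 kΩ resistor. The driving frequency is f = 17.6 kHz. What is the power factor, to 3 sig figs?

ω = 2πf = 110600 rad/s
X_C = 1/(ωC) = 46600 Ω
Z = 8800 − j46600 Ω
|Z| = √(8800² + 46600²) = 47400 Ω
∠Z = arctan(-46600/8800) = -79.3°
cos φ = cos(-79.3°) = 0.186

0.186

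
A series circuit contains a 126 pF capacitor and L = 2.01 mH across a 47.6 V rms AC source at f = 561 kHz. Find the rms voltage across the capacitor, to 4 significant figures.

ω = 2πf = 3.525e+06 rad/s
X_L = ωL = 7085 Ω
X_C = 1/(ωC) = 2252 Ω
Net reactance X = X_L − X_C = 4833 Ω
Z = j4833 Ω
|Z| = √(0² + 4833²) = 4833 Ω
I = V/|Z| = 9.848 mA
V_C = I·|Z_C| = 0.009848 × 2252 = 22.17 V

22.17 V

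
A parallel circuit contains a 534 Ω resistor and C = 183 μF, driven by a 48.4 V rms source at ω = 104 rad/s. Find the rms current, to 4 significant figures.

X_C = 1/(ωC) = 52.54 Ω
Parallel: admittances add. Y = 1/R + jωC
Y = (0.001873 + j0.01903) S
|Y| = 0.01912 S → |Z| = 1/|Y| = 52.29 Ω, ∠Z = −∠Y = -84.38°
I = V/|Z| = 48.4/52.29 = 925.6 mA

925.6 mA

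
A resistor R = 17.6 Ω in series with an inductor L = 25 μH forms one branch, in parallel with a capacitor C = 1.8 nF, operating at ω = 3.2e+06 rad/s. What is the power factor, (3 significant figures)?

X_L = ωL = 80.0 Ω
X_C = 1/(ωC) = 174 Ω
Branch 1 (R+jX_L): Z₁ = 17.6 + j80.0 Ω, |Z₁| = 81.9 Ω
Branch 2 (−jX_C): Z₂ = −j174 Ω
Parallel: Z = Z₁Z₂/(Z₁+Z₂), |Z| = 149 Ω, ∠Z = 66.9°
cos φ = cos(66.9°) = 0.392

0.392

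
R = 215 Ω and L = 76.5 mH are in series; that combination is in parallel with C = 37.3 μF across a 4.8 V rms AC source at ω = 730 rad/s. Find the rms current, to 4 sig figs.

X_L = ωL = 55.84 Ω
X_C = 1/(ωC) = 36.73 Ω
Branch 1 (R+jX_L): Z₁ = 215.0 + j55.84 Ω, |Z₁| = 222.1 Ω
Branch 2 (−jX_C): Z₂ = −j36.73 Ω
Parallel: Z = Z₁Z₂/(Z₁+Z₂), |Z| = 37.80 Ω, ∠Z = -80.52°
I = V/|Z| = 4.8/37.80 = 127.0 mA

127.0 mA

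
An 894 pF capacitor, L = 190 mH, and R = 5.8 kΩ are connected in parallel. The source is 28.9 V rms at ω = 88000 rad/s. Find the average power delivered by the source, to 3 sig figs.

144 mW

X_L = ωL = 16700 Ω
X_C = 1/(ωC) = 12700 Ω
Parallel: admittances add. Y = 1/R + 1/(jωL) + jωC
Y = (0.000172 + j1.89e-05) S
|Y| = 0.000173 S → |Z| = 1/|Y| = 5770 Ω, ∠Z = −∠Y = -6.24°
I = V/|Z| = 5.01 mA
P = VI cos φ = 28.9 × 0.00501 × cos(-6.24°) = 144 mW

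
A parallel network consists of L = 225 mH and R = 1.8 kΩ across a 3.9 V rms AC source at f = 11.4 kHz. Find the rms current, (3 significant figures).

ω = 2πf = 71630 rad/s
X_L = ωL = 16100 Ω
Parallel: admittances add. Y = 1/R + 1/(jωL)
Y = (0.000556 − j6.2e-05) S
|Y| = 0.000559 S → |Z| = 1/|Y| = 1790 Ω, ∠Z = −∠Y = 6.37°
I = V/|Z| = 3.9/1790 = 2.18 mA

2.18 mA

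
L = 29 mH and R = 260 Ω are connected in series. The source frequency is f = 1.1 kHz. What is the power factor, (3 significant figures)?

0.792

ω = 2πf = 6912 rad/s
X_L = ωL = 200 Ω
Z = 260 + j200 Ω
|Z| = √(260² + 200²) = 328 Ω
∠Z = arctan(200/260) = 37.6°
cos φ = cos(37.6°) = 0.792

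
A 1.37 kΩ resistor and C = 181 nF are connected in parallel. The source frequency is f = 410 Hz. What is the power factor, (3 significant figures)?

ω = 2πf = 2576 rad/s
X_C = 1/(ωC) = 2140 Ω
Parallel: admittances add. Y = 1/R + jωC
Y = (0.000730 + j0.000466) S
|Y| = 0.000866 S → |Z| = 1/|Y| = 1150 Ω, ∠Z = −∠Y = -32.6°
cos φ = cos(-32.6°) = 0.843

0.843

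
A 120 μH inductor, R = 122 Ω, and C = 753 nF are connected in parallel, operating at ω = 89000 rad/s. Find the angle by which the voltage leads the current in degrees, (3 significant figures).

X_L = ωL = 10.7 Ω
X_C = 1/(ωC) = 14.9 Ω
Parallel: admittances add. Y = 1/R + 1/(jωL) + jωC
Y = (0.00820 − j0.0266) S
|Y| = 0.0278 S → |Z| = 1/|Y| = 35.9 Ω, ∠Z = −∠Y = 72.9°

72.9°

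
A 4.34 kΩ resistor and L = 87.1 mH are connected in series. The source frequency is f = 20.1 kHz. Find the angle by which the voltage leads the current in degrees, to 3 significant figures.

68.5°

ω = 2πf = 126300 rad/s
X_L = ωL = 11000 Ω
Z = 4340 + j11000 Ω
|Z| = √(4340² + 11000²) = 11800 Ω
∠Z = arctan(11000/4340) = 68.5°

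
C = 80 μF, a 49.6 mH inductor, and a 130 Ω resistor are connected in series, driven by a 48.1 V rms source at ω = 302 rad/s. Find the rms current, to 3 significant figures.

X_L = ωL = 15.0 Ω
X_C = 1/(ωC) = 41.4 Ω
Net reactance X = X_L − X_C = -26.4 Ω
Z = 130 − j26.4 Ω
|Z| = √(130² + 26.4²) = 133 Ω
I = V/|Z| = 48.1/133 = 363 mA

363 mA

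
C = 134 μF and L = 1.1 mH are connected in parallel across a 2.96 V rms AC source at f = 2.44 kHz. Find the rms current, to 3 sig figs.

ω = 2πf = 15330 rad/s
X_L = ωL = 16.9 Ω
X_C = 1/(ωC) = 0.487 Ω
Parallel: admittances add. Y = 1/(jωL) + jωC
Y = (0 + j2.00) S
|Y| = 2.00 S → |Z| = 1/|Y| = 0.501 Ω, ∠Z = −∠Y = -90.0°
I = V/|Z| = 2.96/0.501 = 5.91 A

5.91 A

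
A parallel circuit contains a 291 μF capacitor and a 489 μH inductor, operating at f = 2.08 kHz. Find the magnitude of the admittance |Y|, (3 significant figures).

3.65 S

ω = 2πf = 13070 rad/s
X_L = ωL = 6.39 Ω
X_C = 1/(ωC) = 0.263 Ω
Parallel: admittances add. Y = 1/(jωL) + jωC
Y = (0 + j3.65) S
|Y| = 3.65 S → |Z| = 1/|Y| = 0.274 Ω, ∠Z = −∠Y = -90.0°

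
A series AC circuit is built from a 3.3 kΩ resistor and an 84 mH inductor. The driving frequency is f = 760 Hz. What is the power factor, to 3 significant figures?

0.993

ω = 2πf = 4775 rad/s
X_L = ωL = 401 Ω
Z = 3300 + j401 Ω
|Z| = √(3300² + 401²) = 3320 Ω
∠Z = arctan(401/3300) = 6.93°
cos φ = cos(6.93°) = 0.993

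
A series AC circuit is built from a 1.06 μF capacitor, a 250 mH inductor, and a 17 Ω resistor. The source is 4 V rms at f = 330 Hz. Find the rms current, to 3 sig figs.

61.0 mA

ω = 2πf = 2073 rad/s
X_L = ωL = 518 Ω
X_C = 1/(ωC) = 455 Ω
Net reactance X = X_L − X_C = 63.4 Ω
Z = 17.0 + j63.4 Ω
|Z| = √(17.0² + 63.4²) = 65.6 Ω
I = V/|Z| = 4/65.6 = 61.0 mA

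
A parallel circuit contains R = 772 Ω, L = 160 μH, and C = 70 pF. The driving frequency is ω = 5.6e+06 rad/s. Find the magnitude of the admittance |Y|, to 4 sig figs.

1.484 mS

X_L = ωL = 896.0 Ω
X_C = 1/(ωC) = 2551 Ω
Parallel: admittances add. Y = 1/R + 1/(jωL) + jωC
Y = (0.001295 − j0.0007241) S
|Y| = 0.001484 S → |Z| = 1/|Y| = 673.9 Ω, ∠Z = −∠Y = 29.20°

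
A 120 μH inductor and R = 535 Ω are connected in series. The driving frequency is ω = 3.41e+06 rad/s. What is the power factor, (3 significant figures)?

X_L = ωL = 409 Ω
Z = 535 + j409 Ω
|Z| = √(535² + 409²) = 674 Ω
∠Z = arctan(409/535) = 37.4°
cos φ = cos(37.4°) = 0.794

0.794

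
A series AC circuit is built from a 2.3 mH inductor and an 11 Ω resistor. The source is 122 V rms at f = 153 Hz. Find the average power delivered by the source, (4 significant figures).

1.301 kW

ω = 2πf = 961.3 rad/s
X_L = ωL = 2.211 Ω
Z = 11.00 + j2.211 Ω
|Z| = √(11.00² + 2.211²) = 11.22 Ω
∠Z = arctan(2.211/11.00) = 11.37°
I = V/|Z| = 10.87 A
P = VI cos φ = 122 × 10.87 × cos(11.37°) = 1.301 kW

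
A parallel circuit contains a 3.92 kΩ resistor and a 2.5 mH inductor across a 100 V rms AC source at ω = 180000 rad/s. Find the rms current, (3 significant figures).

224 mA

X_L = ωL = 450 Ω
Parallel: admittances add. Y = 1/R + 1/(jωL)
Y = (0.000255 − j0.00222) S
|Y| = 0.00224 S → |Z| = 1/|Y| = 447 Ω, ∠Z = −∠Y = 83.5°
I = V/|Z| = 100/447 = 224 mA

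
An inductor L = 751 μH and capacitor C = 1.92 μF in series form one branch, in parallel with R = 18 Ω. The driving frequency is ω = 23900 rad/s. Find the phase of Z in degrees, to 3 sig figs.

-77.9°

X_L = ωL = 17.9 Ω
X_C = 1/(ωC) = 21.8 Ω
Branch 1: Z₁ = R = 18.0 Ω
Branch 2 (series LC): Z₂ = j(X_L − X_C) = −j3.84 Ω
Parallel: Z = Z₁Z₂/(Z₁+Z₂), |Z| = 3.76 Ω, ∠Z = -77.9°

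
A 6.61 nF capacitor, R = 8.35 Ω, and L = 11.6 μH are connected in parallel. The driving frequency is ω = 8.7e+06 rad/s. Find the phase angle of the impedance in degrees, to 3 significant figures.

-21.7°

X_L = ωL = 101 Ω
X_C = 1/(ωC) = 17.4 Ω
Parallel: admittances add. Y = 1/R + 1/(jωL) + jωC
Y = (0.120 + j0.0476) S
|Y| = 0.129 S → |Z| = 1/|Y| = 7.76 Ω, ∠Z = −∠Y = -21.7°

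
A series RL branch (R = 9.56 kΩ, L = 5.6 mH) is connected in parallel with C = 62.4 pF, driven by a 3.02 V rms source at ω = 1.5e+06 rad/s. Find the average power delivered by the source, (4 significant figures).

538.4 μW

X_L = ωL = 8400 Ω
X_C = 1/(ωC) = 10680 Ω
Branch 1 (R+jX_L): Z₁ = 9560 + j8400 Ω, |Z₁| = 12730 Ω
Branch 2 (−jX_C): Z₂ = −j10680 Ω
Parallel: Z = Z₁Z₂/(Z₁+Z₂), |Z| = 13830 Ω, ∠Z = -35.26°
I = V/|Z| = 218.3 μA
P = VI cos φ = 3.02 × 0.0002183 × cos(-35.26°) = 538.4 μW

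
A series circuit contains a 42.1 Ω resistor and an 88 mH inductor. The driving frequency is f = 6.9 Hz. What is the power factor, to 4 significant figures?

ω = 2πf = 43.35 rad/s
X_L = ωL = 3.815 Ω
Z = 42.10 + j3.815 Ω
|Z| = √(42.10² + 3.815²) = 42.27 Ω
∠Z = arctan(3.815/42.10) = 5.178°
cos φ = cos(5.178°) = 0.9959

0.9959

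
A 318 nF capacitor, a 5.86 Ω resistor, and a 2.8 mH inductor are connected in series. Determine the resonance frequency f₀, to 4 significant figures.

ω₀ = 1/√(LC) = 1/√(0.0028 × 3.18e-07) = 33510 rad/s
f₀ = ω₀/(2π) = 5.334 kHz

5.334 kHz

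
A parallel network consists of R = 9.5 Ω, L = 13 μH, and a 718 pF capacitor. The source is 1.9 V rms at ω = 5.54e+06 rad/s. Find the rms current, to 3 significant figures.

X_L = ωL = 72.0 Ω
X_C = 1/(ωC) = 251 Ω
Parallel: admittances add. Y = 1/R + 1/(jωL) + jωC
Y = (0.105 − j0.00991) S
|Y| = 0.106 S → |Z| = 1/|Y| = 9.46 Ω, ∠Z = −∠Y = 5.38°
I = V/|Z| = 1.9/9.46 = 201 mA

201 mA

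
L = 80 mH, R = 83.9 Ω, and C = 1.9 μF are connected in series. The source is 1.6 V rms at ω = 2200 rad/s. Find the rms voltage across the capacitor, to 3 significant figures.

3.64 V

X_L = ωL = 176 Ω
X_C = 1/(ωC) = 239 Ω
Net reactance X = X_L − X_C = -63.2 Ω
Z = 83.9 − j63.2 Ω
|Z| = √(83.9² + 63.2²) = 105 Ω
I = V/|Z| = 15.2 mA
V_C = I·|Z_C| = 0.0152 × 239 = 3.64 V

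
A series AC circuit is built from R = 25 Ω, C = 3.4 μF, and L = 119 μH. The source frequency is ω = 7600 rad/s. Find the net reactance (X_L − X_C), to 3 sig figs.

X_L = ωL = 0.904 Ω
X_C = 1/(ωC) = 38.7 Ω
X = 0.904 − 38.7 = -37.8 Ω

-37.8 Ω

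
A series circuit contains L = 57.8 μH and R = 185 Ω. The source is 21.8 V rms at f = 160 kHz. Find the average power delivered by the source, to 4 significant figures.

ω = 2πf = 1.005e+06 rad/s
X_L = ωL = 58.11 Ω
Z = 185.0 + j58.11 Ω
|Z| = √(185.0² + 58.11²) = 193.9 Ω
∠Z = arctan(58.11/185.0) = 17.44°
I = V/|Z| = 112.4 mA
P = VI cos φ = 21.8 × 0.1124 × cos(17.44°) = 2.338 W

2.338 W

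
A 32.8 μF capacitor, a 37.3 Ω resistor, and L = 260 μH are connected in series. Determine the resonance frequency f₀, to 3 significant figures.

1.72 kHz

ω₀ = 1/√(LC) = 1/√(0.00026 × 3.28e-05) = 10830 rad/s
f₀ = ω₀/(2π) = 1.72 kHz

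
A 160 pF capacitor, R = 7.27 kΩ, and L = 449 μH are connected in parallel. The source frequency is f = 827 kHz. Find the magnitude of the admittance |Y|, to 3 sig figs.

426 μS

ω = 2πf = 5.196e+06 rad/s
X_L = ωL = 2330 Ω
X_C = 1/(ωC) = 1200 Ω
Parallel: admittances add. Y = 1/R + 1/(jωL) + jωC
Y = (0.000138 + j0.000403) S
|Y| = 0.000426 S → |Z| = 1/|Y| = 2350 Ω, ∠Z = −∠Y = -71.1°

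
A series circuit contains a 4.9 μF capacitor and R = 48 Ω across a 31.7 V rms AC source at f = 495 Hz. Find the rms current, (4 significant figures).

ω = 2πf = 3110 rad/s
X_C = 1/(ωC) = 65.62 Ω
Z = 48.00 − j65.62 Ω
|Z| = √(48.00² + 65.62²) = 81.30 Ω
I = V/|Z| = 31.7/81.30 = 389.9 mA

389.9 mA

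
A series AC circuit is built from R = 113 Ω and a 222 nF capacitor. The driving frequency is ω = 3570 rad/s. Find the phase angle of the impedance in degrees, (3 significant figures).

-84.9°

X_C = 1/(ωC) = 1260 Ω
Z = 113 − j1260 Ω
|Z| = √(113² + 1260²) = 1270 Ω
∠Z = arctan(-1260/113) = -84.9°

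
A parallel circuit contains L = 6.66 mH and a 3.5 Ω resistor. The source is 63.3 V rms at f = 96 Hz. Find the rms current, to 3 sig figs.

ω = 2πf = 603.2 rad/s
X_L = ωL = 4.02 Ω
Parallel: admittances add. Y = 1/R + 1/(jωL)
Y = (0.286 − j0.249) S
|Y| = 0.379 S → |Z| = 1/|Y| = 2.64 Ω, ∠Z = −∠Y = 41.1°
I = V/|Z| = 63.3/2.64 = 24.0 A

24.0 A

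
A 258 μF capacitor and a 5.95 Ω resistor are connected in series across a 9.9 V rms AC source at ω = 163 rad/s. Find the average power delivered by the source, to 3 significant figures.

X_C = 1/(ωC) = 23.8 Ω
Z = 5.95 − j23.8 Ω
|Z| = √(5.95² + 23.8²) = 24.5 Ω
∠Z = arctan(-23.8/5.95) = -76.0°
I = V/|Z| = 404 mA
P = VI cos φ = 9.9 × 0.404 × cos(-76.0°) = 971 mW

971 mW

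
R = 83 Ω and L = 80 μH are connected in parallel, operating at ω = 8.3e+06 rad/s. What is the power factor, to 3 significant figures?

X_L = ωL = 664 Ω
Parallel: admittances add. Y = 1/R + 1/(jωL)
Y = (0.0120 − j0.00151) S
|Y| = 0.0121 S → |Z| = 1/|Y| = 82.4 Ω, ∠Z = −∠Y = 7.13°
cos φ = cos(7.13°) = 0.992

0.992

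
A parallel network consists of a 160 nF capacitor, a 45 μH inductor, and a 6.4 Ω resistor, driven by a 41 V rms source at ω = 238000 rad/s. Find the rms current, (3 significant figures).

6.80 A

X_L = ωL = 10.7 Ω
X_C = 1/(ωC) = 26.3 Ω
Parallel: admittances add. Y = 1/R + 1/(jωL) + jωC
Y = (0.156 − j0.0553) S
|Y| = 0.166 S → |Z| = 1/|Y| = 6.03 Ω, ∠Z = −∠Y = 19.5°
I = V/|Z| = 41/6.03 = 6.80 A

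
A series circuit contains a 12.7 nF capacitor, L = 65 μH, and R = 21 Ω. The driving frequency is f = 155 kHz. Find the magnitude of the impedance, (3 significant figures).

ω = 2πf = 973900 rad/s
X_L = ωL = 63.3 Ω
X_C = 1/(ωC) = 80.9 Ω
Net reactance X = X_L − X_C = -17.5 Ω
Z = 21.0 − j17.5 Ω
|Z| = √(21.0² + 17.5²) = 27.4 Ω

27.4 Ω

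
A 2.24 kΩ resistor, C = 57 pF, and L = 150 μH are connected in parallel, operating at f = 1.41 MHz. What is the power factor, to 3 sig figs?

ω = 2πf = 8.859e+06 rad/s
X_L = ωL = 1330 Ω
X_C = 1/(ωC) = 1980 Ω
Parallel: admittances add. Y = 1/R + 1/(jωL) + jωC
Y = (0.000446 − j0.000248) S
|Y| = 0.000510 S → |Z| = 1/|Y| = 1960 Ω, ∠Z = −∠Y = 29.0°
cos φ = cos(29.0°) = 0.875

0.875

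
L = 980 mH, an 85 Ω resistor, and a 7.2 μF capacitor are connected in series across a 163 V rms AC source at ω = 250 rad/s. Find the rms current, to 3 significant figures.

X_L = ωL = 245 Ω
X_C = 1/(ωC) = 556 Ω
Net reactance X = X_L − X_C = -311 Ω
Z = 85.0 − j311 Ω
|Z| = √(85.0² + 311²) = 322 Ω
I = V/|Z| = 163/322 = 506 mA

506 mA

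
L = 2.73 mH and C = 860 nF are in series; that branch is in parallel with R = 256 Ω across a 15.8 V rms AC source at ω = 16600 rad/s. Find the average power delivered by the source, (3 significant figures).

X_L = ωL = 45.3 Ω
X_C = 1/(ωC) = 70.0 Ω
Branch 1: Z₁ = R = 256 Ω
Branch 2 (series LC): Z₂ = j(X_L − X_C) = −j24.7 Ω
Parallel: Z = Z₁Z₂/(Z₁+Z₂), |Z| = 24.6 Ω, ∠Z = -84.5°
I = V/|Z| = 642 mA
P = VI cos φ = 15.8 × 0.642 × cos(-84.5°) = 975 mW

975 mW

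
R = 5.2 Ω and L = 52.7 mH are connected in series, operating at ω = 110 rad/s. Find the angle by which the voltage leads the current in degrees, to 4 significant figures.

X_L = ωL = 5.797 Ω
Z = 5.200 + j5.797 Ω
|Z| = √(5.200² + 5.797²) = 7.788 Ω
∠Z = arctan(5.797/5.200) = 48.11°

48.11°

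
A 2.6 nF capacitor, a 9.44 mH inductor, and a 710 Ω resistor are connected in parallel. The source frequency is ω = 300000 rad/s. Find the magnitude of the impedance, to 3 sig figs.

679 Ω

X_L = ωL = 2830 Ω
X_C = 1/(ωC) = 1280 Ω
Parallel: admittances add. Y = 1/R + 1/(jωL) + jωC
Y = (0.00141 + j0.000427) S
|Y| = 0.00147 S → |Z| = 1/|Y| = 679 Ω, ∠Z = −∠Y = -16.9°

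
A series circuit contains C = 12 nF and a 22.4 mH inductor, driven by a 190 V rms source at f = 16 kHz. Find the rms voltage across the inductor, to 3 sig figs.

301 V

ω = 2πf = 100500 rad/s
X_L = ωL = 2250 Ω
X_C = 1/(ωC) = 829 Ω
Net reactance X = X_L − X_C = 1420 Ω
Z = j1420 Ω
|Z| = √(0² + 1420²) = 1420 Ω
I = V/|Z| = 134 mA
V_L = I·|Z_L| = 0.134 × 2250 = 301 V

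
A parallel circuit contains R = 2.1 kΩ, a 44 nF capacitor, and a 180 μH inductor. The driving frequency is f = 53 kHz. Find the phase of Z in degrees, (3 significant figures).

76.8°

ω = 2πf = 333000 rad/s
X_L = ωL = 59.9 Ω
X_C = 1/(ωC) = 68.2 Ω
Parallel: admittances add. Y = 1/R + 1/(jωL) + jωC
Y = (0.000476 − j0.00203) S
|Y| = 0.00209 S → |Z| = 1/|Y| = 479 Ω, ∠Z = −∠Y = 76.8°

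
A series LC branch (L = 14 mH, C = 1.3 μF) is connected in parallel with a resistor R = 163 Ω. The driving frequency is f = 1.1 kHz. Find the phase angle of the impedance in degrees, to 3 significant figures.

-84.9°

ω = 2πf = 6912 rad/s
X_L = ωL = 96.8 Ω
X_C = 1/(ωC) = 111 Ω
Branch 1: Z₁ = R = 163 Ω
Branch 2 (series LC): Z₂ = j(X_L − X_C) = −j14.5 Ω
Parallel: Z = Z₁Z₂/(Z₁+Z₂), |Z| = 14.5 Ω, ∠Z = -84.9°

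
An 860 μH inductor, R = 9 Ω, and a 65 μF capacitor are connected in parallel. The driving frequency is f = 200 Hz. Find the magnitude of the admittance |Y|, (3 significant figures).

ω = 2πf = 1257 rad/s
X_L = ωL = 1.08 Ω
X_C = 1/(ωC) = 12.2 Ω
Parallel: admittances add. Y = 1/R + 1/(jωL) + jωC
Y = (0.111 − j0.844) S
|Y| = 0.851 S → |Z| = 1/|Y| = 1.18 Ω, ∠Z = −∠Y = 82.5°

851 mS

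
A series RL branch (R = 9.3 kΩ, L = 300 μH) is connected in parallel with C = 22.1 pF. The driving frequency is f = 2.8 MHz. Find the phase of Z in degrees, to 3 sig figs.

ω = 2πf = 1.759e+07 rad/s
X_L = ωL = 5280 Ω
X_C = 1/(ωC) = 2570 Ω
Branch 1 (R+jX_L): Z₁ = 9300 + j5280 Ω, |Z₁| = 10700 Ω
Branch 2 (−jX_C): Z₂ = −j2570 Ω
Parallel: Z = Z₁Z₂/(Z₁+Z₂), |Z| = 2840 Ω, ∠Z = -76.6°

-76.6°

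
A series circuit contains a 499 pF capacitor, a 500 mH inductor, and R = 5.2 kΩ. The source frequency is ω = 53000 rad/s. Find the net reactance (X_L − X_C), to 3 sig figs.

X_L = ωL = 26500 Ω
X_C = 1/(ωC) = 37800 Ω
X = 26500 − 37800 = -11300 Ω

-11300 Ω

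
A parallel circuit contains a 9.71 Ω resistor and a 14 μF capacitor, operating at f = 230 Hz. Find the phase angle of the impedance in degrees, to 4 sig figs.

ω = 2πf = 1445 rad/s
X_C = 1/(ωC) = 49.43 Ω
Parallel: admittances add. Y = 1/R + jωC
Y = (0.1030 + j0.02023) S
|Y| = 0.1050 S → |Z| = 1/|Y| = 9.528 Ω, ∠Z = −∠Y = -11.11°

-11.11°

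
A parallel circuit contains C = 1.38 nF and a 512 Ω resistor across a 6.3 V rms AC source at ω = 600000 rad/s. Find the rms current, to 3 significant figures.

X_C = 1/(ωC) = 1210 Ω
Parallel: admittances add. Y = 1/R + jωC
Y = (0.00195 + j0.000828) S
|Y| = 0.00212 S → |Z| = 1/|Y| = 471 Ω, ∠Z = −∠Y = -23.0°
I = V/|Z| = 6.3/471 = 13.4 mA

13.4 mA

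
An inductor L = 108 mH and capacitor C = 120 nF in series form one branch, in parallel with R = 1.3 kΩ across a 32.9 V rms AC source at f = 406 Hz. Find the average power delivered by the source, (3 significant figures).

833 mW

ω = 2πf = 2551 rad/s
X_L = ωL = 276 Ω
X_C = 1/(ωC) = 3270 Ω
Branch 1: Z₁ = R = 1300 Ω
Branch 2 (series LC): Z₂ = j(X_L − X_C) = −j2990 Ω
Parallel: Z = Z₁Z₂/(Z₁+Z₂), |Z| = 1190 Ω, ∠Z = -23.5°
I = V/|Z| = 27.6 mA
P = VI cos φ = 32.9 × 0.0276 × cos(-23.5°) = 833 mW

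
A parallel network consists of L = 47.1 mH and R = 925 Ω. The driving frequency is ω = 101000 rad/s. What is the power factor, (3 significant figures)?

X_L = ωL = 4760 Ω
Parallel: admittances add. Y = 1/R + 1/(jωL)
Y = (0.00108 − j0.000210) S
|Y| = 0.00110 S → |Z| = 1/|Y| = 908 Ω, ∠Z = −∠Y = 11.0°
cos φ = cos(11.0°) = 0.982

0.982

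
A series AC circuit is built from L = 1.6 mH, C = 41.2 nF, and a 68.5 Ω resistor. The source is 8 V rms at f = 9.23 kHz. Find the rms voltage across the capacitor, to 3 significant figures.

ω = 2πf = 57990 rad/s
X_L = ωL = 92.8 Ω
X_C = 1/(ωC) = 419 Ω
Net reactance X = X_L − X_C = -326 Ω
Z = 68.5 − j326 Ω
|Z| = √(68.5² + 326²) = 333 Ω
I = V/|Z| = 24.0 mA
V_C = I·|Z_C| = 0.0240 × 419 = 10.1 V

10.1 V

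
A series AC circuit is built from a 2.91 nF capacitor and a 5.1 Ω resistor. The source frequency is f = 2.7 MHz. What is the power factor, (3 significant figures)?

0.244

ω = 2πf = 1.696e+07 rad/s
X_C = 1/(ωC) = 20.3 Ω
Z = 5.10 − j20.3 Ω
|Z| = √(5.10² + 20.3²) = 20.9 Ω
∠Z = arctan(-20.3/5.10) = -75.9°
cos φ = cos(-75.9°) = 0.244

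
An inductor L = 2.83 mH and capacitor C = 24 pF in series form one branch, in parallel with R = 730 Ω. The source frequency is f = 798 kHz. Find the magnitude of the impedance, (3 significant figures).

ω = 2πf = 5.014e+06 rad/s
X_L = ωL = 14200 Ω
X_C = 1/(ωC) = 8310 Ω
Branch 1: Z₁ = R = 730 Ω
Branch 2 (series LC): Z₂ = j(X_L − X_C) = j5880 Ω
Parallel: Z = Z₁Z₂/(Z₁+Z₂), |Z| = 724 Ω, ∠Z = 7.08°

724 Ω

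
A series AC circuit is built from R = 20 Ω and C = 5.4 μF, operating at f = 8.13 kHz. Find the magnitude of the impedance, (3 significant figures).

ω = 2πf = 51080 rad/s
X_C = 1/(ωC) = 3.63 Ω
Z = 20.0 − j3.63 Ω
|Z| = √(20.0² + 3.63²) = 20.3 Ω

20.3 Ω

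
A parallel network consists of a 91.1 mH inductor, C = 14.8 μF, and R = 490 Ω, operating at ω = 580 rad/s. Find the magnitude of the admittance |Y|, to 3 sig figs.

X_L = ωL = 52.8 Ω
X_C = 1/(ωC) = 116 Ω
Parallel: admittances add. Y = 1/R + 1/(jωL) + jωC
Y = (0.00204 − j0.0103) S
|Y| = 0.0105 S → |Z| = 1/|Y| = 94.9 Ω, ∠Z = −∠Y = 78.8°

10.5 mS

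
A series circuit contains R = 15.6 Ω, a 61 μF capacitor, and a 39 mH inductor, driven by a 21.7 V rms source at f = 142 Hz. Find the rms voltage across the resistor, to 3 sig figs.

ω = 2πf = 892.2 rad/s
X_L = ωL = 34.8 Ω
X_C = 1/(ωC) = 18.4 Ω
Net reactance X = X_L − X_C = 16.4 Ω
Z = 15.6 + j16.4 Ω
|Z| = √(15.6² + 16.4²) = 22.7 Ω
I = V/|Z| = 958 mA
V_R = I·|Z_R| = 0.958 × 15.6 = 14.9 V

14.9 V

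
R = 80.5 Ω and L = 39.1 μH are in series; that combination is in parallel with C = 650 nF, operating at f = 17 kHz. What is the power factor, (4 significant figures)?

ω = 2πf = 106800 rad/s
X_L = ωL = 4.176 Ω
X_C = 1/(ωC) = 14.40 Ω
Branch 1 (R+jX_L): Z₁ = 80.50 + j4.176 Ω, |Z₁| = 80.61 Ω
Branch 2 (−jX_C): Z₂ = −j14.40 Ω
Parallel: Z = Z₁Z₂/(Z₁+Z₂), |Z| = 14.31 Ω, ∠Z = -79.79°
cos φ = cos(-79.79°) = 0.1773

0.1773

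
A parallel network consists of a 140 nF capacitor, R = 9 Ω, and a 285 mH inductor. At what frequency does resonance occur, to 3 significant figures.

ω₀ = 1/√(LC) = 1/√(0.285 × 1.4e-07) = 5006 rad/s
f₀ = ω₀/(2π) = 797 Hz

797 Hz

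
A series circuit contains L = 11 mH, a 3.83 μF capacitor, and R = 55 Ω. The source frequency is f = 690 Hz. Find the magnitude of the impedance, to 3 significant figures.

ω = 2πf = 4335 rad/s
X_L = ωL = 47.7 Ω
X_C = 1/(ωC) = 60.2 Ω
Net reactance X = X_L − X_C = -12.5 Ω
Z = 55.0 − j12.5 Ω
|Z| = √(55.0² + 12.5²) = 56.4 Ω

56.4 Ω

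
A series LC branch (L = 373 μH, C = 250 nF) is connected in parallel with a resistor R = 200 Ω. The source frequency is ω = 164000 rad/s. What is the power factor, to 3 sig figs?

X_L = ωL = 61.2 Ω
X_C = 1/(ωC) = 24.4 Ω
Branch 1: Z₁ = R = 200 Ω
Branch 2 (series LC): Z₂ = j(X_L − X_C) = j36.8 Ω
Parallel: Z = Z₁Z₂/(Z₁+Z₂), |Z| = 36.2 Ω, ∠Z = 79.6°
cos φ = cos(79.6°) = 0.181

0.181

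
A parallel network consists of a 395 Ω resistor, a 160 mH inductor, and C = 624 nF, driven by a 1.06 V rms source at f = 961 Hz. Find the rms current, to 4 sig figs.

3.949 mA

ω = 2πf = 6038 rad/s
X_L = ωL = 966.1 Ω
X_C = 1/(ωC) = 265.4 Ω
Parallel: admittances add. Y = 1/R + 1/(jωL) + jωC
Y = (0.002532 + j0.002733) S
|Y| = 0.003725 S → |Z| = 1/|Y| = 268.4 Ω, ∠Z = −∠Y = -47.19°
I = V/|Z| = 1.06/268.4 = 3.949 mA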